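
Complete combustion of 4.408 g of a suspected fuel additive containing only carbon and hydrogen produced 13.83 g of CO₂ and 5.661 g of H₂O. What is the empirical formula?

CH2

mol C = 13.83 g CO₂ ÷ 44.009 g/mol = 0.31425 mol
mol H = 2 × 5.661 g H₂O ÷ 18.015 g/mol = 0.62848 mol
Divide by the smallest (0.31425 mol): C 1.000, H 2.000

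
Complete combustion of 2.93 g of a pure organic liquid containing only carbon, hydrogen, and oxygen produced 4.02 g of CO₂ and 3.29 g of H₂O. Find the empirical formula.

mol C = 4.02 g CO₂ ÷ 44.009 g/mol = 0.09134 mol
mol H = 2 × 3.29 g H₂O ÷ 18.015 g/mol = 0.3653 mol
mass O = 2.93 − (1.097 + 0.3682) = 1.465 g → mol O = 1.465 ÷ 15.999 = 0.09155 mol
Divide by the smallest (0.09134 mol): C 1.000, H 3.999, O 1.002

CH4O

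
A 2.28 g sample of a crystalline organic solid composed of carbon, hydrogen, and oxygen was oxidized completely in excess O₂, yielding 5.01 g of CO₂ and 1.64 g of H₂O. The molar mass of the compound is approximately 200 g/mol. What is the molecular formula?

C10H16O4

mol C = 5.01 g CO₂ ÷ 44.009 g/mol = 0.1138 mol
mol H = 2 × 1.64 g H₂O ÷ 18.015 g/mol = 0.1821 mol
mass O = 2.28 − (1.367 + 0.1835) = 0.7291 g → mol O = 0.7291 ÷ 15.999 = 0.04557 mol
Divide by the smallest (0.04557 mol): C 2.498, H 3.995, O 1.000
Multiplying each by 2 gives whole numbers: C 5.00, H 7.99, O 2.00
Empirical formula: C5H8O2
Empirical-formula mass = 100.12 g/mol; 200 ÷ 100.12 ≈ 2, so the molecular formula is C10H16O4.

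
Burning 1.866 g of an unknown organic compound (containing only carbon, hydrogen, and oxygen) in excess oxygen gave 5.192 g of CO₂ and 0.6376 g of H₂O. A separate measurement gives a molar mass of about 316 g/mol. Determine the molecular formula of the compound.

C20H12O4

mol C = 5.192 g CO₂ ÷ 44.009 g/mol = 0.11798 mol
mol H = 2 × 0.6376 g H₂O ÷ 18.015 g/mol = 0.070785 mol
mass O = 1.866 − (1.4170 + 0.071352) = 0.37764 g → mol O = 0.37764 ÷ 15.999 = 0.023604 mol
Divide by the smallest (0.023604 mol): C 4.998, H 2.999, O 1.000
Empirical formula: C5H3O
Empirical-formula mass = 79.08 g/mol; 316 ÷ 79.08 ≈ 4, so the molecular formula is C20H12O4.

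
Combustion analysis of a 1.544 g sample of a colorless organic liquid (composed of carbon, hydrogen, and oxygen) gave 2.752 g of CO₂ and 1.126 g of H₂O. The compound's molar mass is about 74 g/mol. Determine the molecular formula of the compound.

C3H6O2

mol C = 2.752 g CO₂ ÷ 44.009 g/mol = 0.062533 mol
mol H = 2 × 1.126 g H₂O ÷ 18.015 g/mol = 0.12501 mol
mass O = 1.544 − (0.75108 + 0.12601) = 0.66691 g → mol O = 0.66691 ÷ 15.999 = 0.041685 mol
Divide by the smallest (0.041685 mol): C 1.500, H 2.999, O 1.000
Multiplying each by 2 gives whole numbers: C 3.00, H 6.00, O 2.00
Empirical formula: C3H6O2
Empirical-formula mass = 74.08 g/mol; 74 ÷ 74.08 ≈ 1, so the molecular formula is C3H6O2.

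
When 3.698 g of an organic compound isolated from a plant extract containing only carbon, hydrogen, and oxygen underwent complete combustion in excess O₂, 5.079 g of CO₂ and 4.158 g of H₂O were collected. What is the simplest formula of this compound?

mol C = 5.079 g CO₂ ÷ 44.009 g/mol = 0.11541 mol
mol H = 2 × 4.158 g H₂O ÷ 18.015 g/mol = 0.46162 mol
mass O = 3.698 − (1.3862 + 0.46531) = 1.8465 g → mol O = 1.8465 ÷ 15.999 = 0.11541 mol
Divide by the smallest (0.11541 mol): C 1.000, H 4.000, O 1.000

CH4O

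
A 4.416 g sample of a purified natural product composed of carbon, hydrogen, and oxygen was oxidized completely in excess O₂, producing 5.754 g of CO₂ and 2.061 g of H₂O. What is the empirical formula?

mol C = 5.754 g CO₂ ÷ 44.009 g/mol = 0.13075 mol
mol H = 2 × 2.061 g H₂O ÷ 18.015 g/mol = 0.22881 mol
mass O = 4.416 − (1.5704 + 0.23064) = 2.6150 g → mol O = 2.6150 ÷ 15.999 = 0.16345 mol
Divide by the smallest (0.13075 mol): C 1.000, H 1.750, O 1.250
Multiplying each by 4 gives whole numbers: C 4.00, H 7.00, O 5.00

C4H7O5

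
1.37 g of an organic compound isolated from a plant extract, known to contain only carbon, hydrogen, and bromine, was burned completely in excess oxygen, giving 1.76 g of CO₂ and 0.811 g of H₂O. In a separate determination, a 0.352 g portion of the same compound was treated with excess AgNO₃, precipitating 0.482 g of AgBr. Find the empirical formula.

mol C = 1.76 g CO₂ ÷ 44.009 g/mol = 0.03999 mol
mol H = 2 × 0.811 g H₂O ÷ 18.015 g/mol = 0.09004 mol
From the AgBr data: mol Br per gram of compound = (0.482 ÷ 187.772) ÷ 0.352 = 0.007292 mol/g, so in the 1.37 g combustion sample mol Br = 0.009991 mol
Divide by the smallest (0.009991 mol): C 4.003, H 9.012, Br 1.000

C4H9Br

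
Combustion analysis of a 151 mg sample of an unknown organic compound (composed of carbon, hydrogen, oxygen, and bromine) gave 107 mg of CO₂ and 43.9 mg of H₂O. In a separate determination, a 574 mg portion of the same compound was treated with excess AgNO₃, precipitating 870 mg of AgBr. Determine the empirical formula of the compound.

C2H4BrO

mol C = 0.107 g CO₂ ÷ 44.009 g/mol = 0.002431 mol
mol H = 2 × 0.0439 g H₂O ÷ 18.015 g/mol = 0.004874 mol
From the AgBr data: mol Br per gram of compound = (0.870 ÷ 187.772) ÷ 0.574 = 0.008072 mol/g, so in the 0.151 g combustion sample mol Br = 0.001219 mol
mass O = 0.151 − (0.02920 + 0.004913 + 0.09739) = 0.01949 g → mol O = 0.01949 ÷ 15.999 = 0.001218 mol
Divide by the smallest (0.001218 mol): C 1.996, H 4.000, Br 1.000, O 1.000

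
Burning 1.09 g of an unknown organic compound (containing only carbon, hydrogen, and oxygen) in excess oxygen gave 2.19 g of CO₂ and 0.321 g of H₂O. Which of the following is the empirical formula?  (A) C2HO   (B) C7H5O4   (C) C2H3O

(B) C7H5O4

mol C = 2.19 g CO₂ ÷ 44.009 g/mol = 0.04976 mol
mol H = 2 × 0.321 g H₂O ÷ 18.015 g/mol = 0.03564 mol
mass O = 1.09 − (0.5977 + 0.03592) = 0.4564 g → mol O = 0.4564 ÷ 15.999 = 0.02853 mol
Divide by the smallest (0.02853 mol): C 1.744, H 1.249, O 1.000
Multiplying each by 4 gives whole numbers: C 6.98, H 5.00, O 4.00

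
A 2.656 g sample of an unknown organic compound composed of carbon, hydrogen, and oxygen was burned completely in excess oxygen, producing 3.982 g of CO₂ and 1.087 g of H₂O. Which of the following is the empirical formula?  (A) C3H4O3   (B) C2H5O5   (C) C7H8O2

(A) C3H4O3

mol C = 3.982 g CO₂ ÷ 44.009 g/mol = 0.090481 mol
mol H = 2 × 1.087 g H₂O ÷ 18.015 g/mol = 0.12068 mol
mass O = 2.656 − (1.0868 + 0.12164) = 1.4476 g → mol O = 1.4476 ÷ 15.999 = 0.090480 mol
Divide by the smallest (0.090480 mol): C 1.000, H 1.334, O 1.000
Multiplying each by 3 gives whole numbers: C 3.00, H 4.00, O 3.00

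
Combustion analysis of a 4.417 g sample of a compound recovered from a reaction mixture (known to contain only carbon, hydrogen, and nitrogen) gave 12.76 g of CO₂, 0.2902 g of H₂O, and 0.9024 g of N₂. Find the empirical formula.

mol C = 12.76 g CO₂ ÷ 44.009 g/mol = 0.28994 mol
mol H = 2 × 0.2902 g H₂O ÷ 18.015 g/mol = 0.032218 mol
mol N = 2 × 0.9024 g N₂ ÷ 28.014 g/mol = 0.064425 mol
Divide by the smallest (0.032218 mol): C 8.999, H 1.000, N 2.000

C9HN2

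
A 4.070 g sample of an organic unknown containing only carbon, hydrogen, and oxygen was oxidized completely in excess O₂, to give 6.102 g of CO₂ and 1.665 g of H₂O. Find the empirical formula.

mol C = 6.102 g CO₂ ÷ 44.009 g/mol = 0.13865 mol
mol H = 2 × 1.665 g H₂O ÷ 18.015 g/mol = 0.18485 mol
mass O = 4.070 − (1.6654 + 0.18632) = 2.2183 g → mol O = 2.2183 ÷ 15.999 = 0.13865 mol
Divide by the smallest (0.13865 mol): C 1.000, H 1.333, O 1.000
Multiplying each by 3 gives whole numbers: C 3.00, H 4.00, O 3.00

C3H4O3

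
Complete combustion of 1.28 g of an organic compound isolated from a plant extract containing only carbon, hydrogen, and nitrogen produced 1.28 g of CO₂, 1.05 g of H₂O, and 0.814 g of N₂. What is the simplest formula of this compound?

CH4N2

mol C = 1.28 g CO₂ ÷ 44.009 g/mol = 0.02908 mol
mol H = 2 × 1.05 g H₂O ÷ 18.015 g/mol = 0.1166 mol
mol N = 2 × 0.814 g N₂ ÷ 28.014 g/mol = 0.05811 mol
Divide by the smallest (0.02908 mol): C 1.000, H 4.008, N 1.998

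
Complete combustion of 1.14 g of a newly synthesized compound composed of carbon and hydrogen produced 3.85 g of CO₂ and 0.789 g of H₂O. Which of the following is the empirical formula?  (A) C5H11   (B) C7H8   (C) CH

(C) CH

mol C = 3.85 g CO₂ ÷ 44.009 g/mol = 0.08748 mol
mol H = 2 × 0.789 g H₂O ÷ 18.015 g/mol = 0.08759 mol
Divide by the smallest (0.08748 mol): C 1.000, H 1.001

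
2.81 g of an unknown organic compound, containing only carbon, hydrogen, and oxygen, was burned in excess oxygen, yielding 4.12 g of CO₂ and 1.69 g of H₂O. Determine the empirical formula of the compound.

mol C = 4.12 g CO₂ ÷ 44.009 g/mol = 0.09362 mol
mol H = 2 × 1.69 g H₂O ÷ 18.015 g/mol = 0.1876 mol
mass O = 2.81 − (1.124 + 0.1891) = 1.496 g → mol O = 1.496 ÷ 15.999 = 0.09353 mol
Divide by the smallest (0.09353 mol): C 1.001, H 2.006, O 1.000

CH2O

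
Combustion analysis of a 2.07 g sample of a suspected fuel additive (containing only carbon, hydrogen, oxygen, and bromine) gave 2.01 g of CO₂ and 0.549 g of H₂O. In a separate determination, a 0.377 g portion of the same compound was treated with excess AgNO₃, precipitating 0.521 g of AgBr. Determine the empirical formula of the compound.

C3H4BrO

mol C = 2.01 g CO₂ ÷ 44.009 g/mol = 0.04567 mol
mol H = 2 × 0.549 g H₂O ÷ 18.015 g/mol = 0.06095 mol
From the AgBr data: mol Br per gram of compound = (0.521 ÷ 187.772) ÷ 0.377 = 0.007360 mol/g, so in the 2.07 g combustion sample mol Br = 0.01523 mol
mass O = 2.07 − (0.5486 + 0.06144 + 1.217) = 0.2427 g → mol O = 0.2427 ÷ 15.999 = 0.01517 mol
Divide by the smallest (0.01517 mol): C 3.011, H 4.018, Br 1.004, O 1.000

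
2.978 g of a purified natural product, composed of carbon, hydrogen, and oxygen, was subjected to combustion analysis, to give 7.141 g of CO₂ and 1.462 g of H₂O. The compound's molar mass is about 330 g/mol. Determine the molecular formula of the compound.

mol C = 7.141 g CO₂ ÷ 44.009 g/mol = 0.16226 mol
mol H = 2 × 1.462 g H₂O ÷ 18.015 g/mol = 0.16231 mol
mass O = 2.978 − (1.9489 + 0.16361) = 0.86546 g → mol O = 0.86546 ÷ 15.999 = 0.054095 mol
Divide by the smallest (0.054095 mol): C 3.000, H 3.000, O 1.000
Empirical formula: C3H3O
Empirical-formula mass = 55.06 g/mol; 330 ÷ 55.06 ≈ 6, so the molecular formula is C18H18O6.

C18H18O6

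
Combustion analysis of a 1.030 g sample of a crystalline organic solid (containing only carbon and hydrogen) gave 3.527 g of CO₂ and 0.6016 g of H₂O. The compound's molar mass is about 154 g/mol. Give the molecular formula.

mol C = 3.527 g CO₂ ÷ 44.009 g/mol = 0.080143 mol
mol H = 2 × 0.6016 g H₂O ÷ 18.015 g/mol = 0.066789 mol
Divide by the smallest (0.066789 mol): C 1.200, H 1.000
Multiplying each by 5 gives whole numbers: C 6.00, H 5.00
Empirical formula: C6H5
Empirical-formula mass = 77.11 g/mol; 154 ÷ 77.11 ≈ 2, so the molecular formula is C12H10.

C12H10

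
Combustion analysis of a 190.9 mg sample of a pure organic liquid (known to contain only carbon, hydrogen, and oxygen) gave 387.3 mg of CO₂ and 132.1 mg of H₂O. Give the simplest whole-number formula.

C6H10O3

mol C = 0.3873 g CO₂ ÷ 44.009 g/mol = 0.0088005 mol
mol H = 2 × 0.1321 g H₂O ÷ 18.015 g/mol = 0.014666 mol
mass O = 0.1909 − (0.10570 + 0.014783) = 0.070415 g → mol O = 0.070415 ÷ 15.999 = 0.0044012 mol
Divide by the smallest (0.0044012 mol): C 2.000, H 3.332, O 1.000
Multiplying each by 3 gives whole numbers: C 6.00, H 10.00, O 3.00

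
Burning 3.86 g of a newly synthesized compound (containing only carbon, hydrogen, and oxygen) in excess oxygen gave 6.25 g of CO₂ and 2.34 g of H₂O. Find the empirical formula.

mol C = 6.25 g CO₂ ÷ 44.009 g/mol = 0.1420 mol
mol H = 2 × 2.34 g H₂O ÷ 18.015 g/mol = 0.2598 mol
mass O = 3.86 − (1.706 + 0.2619) = 1.892 g → mol O = 1.892 ÷ 15.999 = 0.1183 mol
Divide by the smallest (0.1183 mol): C 1.201, H 2.196, O 1.000
Multiplying each by 5 gives whole numbers: C 6.00, H 10.98, O 5.00

C6H11O5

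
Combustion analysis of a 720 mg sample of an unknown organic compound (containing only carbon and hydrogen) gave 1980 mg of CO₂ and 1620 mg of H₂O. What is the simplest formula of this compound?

mol C = 1.98 g CO₂ ÷ 44.009 g/mol = 0.04499 mol
mol H = 2 × 1.62 g H₂O ÷ 18.015 g/mol = 0.1799 mol
Divide by the smallest (0.04499 mol): C 1.000, H 3.997

CH4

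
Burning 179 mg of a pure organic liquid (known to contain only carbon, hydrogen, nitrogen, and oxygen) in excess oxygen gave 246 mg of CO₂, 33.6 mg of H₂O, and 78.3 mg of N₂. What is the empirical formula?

C3H2N3O

mol C = 0.246 g CO₂ ÷ 44.009 g/mol = 0.005590 mol
mol H = 2 × 0.0336 g H₂O ÷ 18.015 g/mol = 0.003730 mol
mol N = 2 × 0.0783 g N₂ ÷ 28.014 g/mol = 0.005590 mol
mass O = 0.179 − (0.06714 + 0.003760 + 0.07830) = 0.02980 g → mol O = 0.02980 ÷ 15.999 = 0.001863 mol
Divide by the smallest (0.001863 mol): C 3.001, H 2.003, N 3.001, O 1.000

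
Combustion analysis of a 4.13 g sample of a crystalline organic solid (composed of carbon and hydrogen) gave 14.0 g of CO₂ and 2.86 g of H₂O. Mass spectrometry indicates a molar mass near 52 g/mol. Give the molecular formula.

C4H4

mol C = 14.0 g CO₂ ÷ 44.009 g/mol = 0.3181 mol
mol H = 2 × 2.86 g H₂O ÷ 18.015 g/mol = 0.3175 mol
Divide by the smallest (0.3175 mol): C 1.002, H 1.000
Empirical formula: CH
Empirical-formula mass = 13.02 g/mol; 52 ÷ 13.02 ≈ 4, so the molecular formula is C4H4.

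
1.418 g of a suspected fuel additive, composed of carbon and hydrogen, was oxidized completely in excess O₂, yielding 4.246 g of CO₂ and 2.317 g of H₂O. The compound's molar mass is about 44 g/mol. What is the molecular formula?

C3H8

mol C = 4.246 g CO₂ ÷ 44.009 g/mol = 0.096480 mol
mol H = 2 × 2.317 g H₂O ÷ 18.015 g/mol = 0.25723 mol
Divide by the smallest (0.096480 mol): C 1.000, H 2.666
Multiplying each by 3 gives whole numbers: C 3.00, H 8.00
Empirical formula: C3H8
Empirical-formula mass = 44.10 g/mol; 44 ÷ 44.10 ≈ 1, so the molecular formula is C3H8.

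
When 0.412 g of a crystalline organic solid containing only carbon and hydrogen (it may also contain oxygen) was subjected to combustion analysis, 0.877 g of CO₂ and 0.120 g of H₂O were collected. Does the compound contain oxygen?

mol C = 0.877 g CO₂ ÷ 44.009 g/mol = 0.01993 mol
mol H = 2 × 0.120 g H₂O ÷ 18.015 g/mol = 0.01332 mol
C and H account for only 0.2528 g of the 0.412 g sample; the remaining 0.1592 g must be oxygen.

yes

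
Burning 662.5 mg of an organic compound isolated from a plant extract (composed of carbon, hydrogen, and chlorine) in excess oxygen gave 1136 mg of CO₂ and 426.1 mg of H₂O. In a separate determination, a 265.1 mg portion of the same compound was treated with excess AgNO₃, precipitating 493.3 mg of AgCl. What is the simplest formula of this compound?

mol C = 1.136 g CO₂ ÷ 44.009 g/mol = 0.025813 mol
mol H = 2 × 0.4261 g H₂O ÷ 18.015 g/mol = 0.047305 mol
From the AgCl data: mol Cl per gram of compound = (0.4933 ÷ 143.318) ÷ 0.2651 = 0.012984 mol/g, so in the 0.6625 g combustion sample mol Cl = 0.0086017 mol
Divide by the smallest (0.0086017 mol): C 3.001, H 5.499, Cl 1.000
Multiplying each by 2 gives whole numbers: C 6.00, H 11.00, Cl 2.00

C6H11Cl2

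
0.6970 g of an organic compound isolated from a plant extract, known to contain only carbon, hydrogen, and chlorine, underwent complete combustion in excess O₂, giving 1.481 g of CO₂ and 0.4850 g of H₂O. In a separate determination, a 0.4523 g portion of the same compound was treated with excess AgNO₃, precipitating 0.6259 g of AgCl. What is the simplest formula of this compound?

C5H8Cl

mol C = 1.481 g CO₂ ÷ 44.009 g/mol = 0.033652 mol
mol H = 2 × 0.4850 g H₂O ÷ 18.015 g/mol = 0.053844 mol
From the AgCl data: mol Cl per gram of compound = (0.6259 ÷ 143.318) ÷ 0.4523 = 0.0096556 mol/g, so in the 0.6970 g combustion sample mol Cl = 0.0067299 mol
Divide by the smallest (0.0067299 mol): C 5.000, H 8.001, Cl 1.000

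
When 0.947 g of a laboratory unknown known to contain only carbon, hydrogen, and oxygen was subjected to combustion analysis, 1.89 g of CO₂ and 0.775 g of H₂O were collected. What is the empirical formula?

mol C = 1.89 g CO₂ ÷ 44.009 g/mol = 0.04295 mol
mol H = 2 × 0.775 g H₂O ÷ 18.015 g/mol = 0.08604 mol
mass O = 0.947 − (0.5158 + 0.08673) = 0.3445 g → mol O = 0.3445 ÷ 15.999 = 0.02153 mol
Divide by the smallest (0.02153 mol): C 1.995, H 3.996, O 1.000

C2H4O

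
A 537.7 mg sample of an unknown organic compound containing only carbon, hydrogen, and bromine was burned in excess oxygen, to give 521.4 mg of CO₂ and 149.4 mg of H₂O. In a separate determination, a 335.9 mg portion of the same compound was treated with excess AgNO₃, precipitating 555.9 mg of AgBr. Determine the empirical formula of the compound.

mol C = 0.5214 g CO₂ ÷ 44.009 g/mol = 0.011848 mol
mol H = 2 × 0.1494 g H₂O ÷ 18.015 g/mol = 0.016586 mol
From the AgBr data: mol Br per gram of compound = (0.5559 ÷ 187.772) ÷ 0.3359 = 0.0088137 mol/g, so in the 0.5377 g combustion sample mol Br = 0.0047391 mol
Divide by the smallest (0.0047391 mol): C 2.500, H 3.500, Br 1.000
Multiplying each by 2 gives whole numbers: C 5.00, H 7.00, Br 2.00

C5H7Br2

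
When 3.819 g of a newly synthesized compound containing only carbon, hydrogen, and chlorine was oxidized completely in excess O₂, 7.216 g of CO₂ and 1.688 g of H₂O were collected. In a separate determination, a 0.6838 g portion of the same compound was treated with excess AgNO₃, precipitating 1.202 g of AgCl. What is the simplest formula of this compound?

C7H8Cl2

mol C = 7.216 g CO₂ ÷ 44.009 g/mol = 0.16397 mol
mol H = 2 × 1.688 g H₂O ÷ 18.015 g/mol = 0.18740 mol
From the AgCl data: mol Cl per gram of compound = (1.202 ÷ 143.318) ÷ 0.6838 = 0.012265 mol/g, so in the 3.819 g combustion sample mol Cl = 0.046841 mol
Divide by the smallest (0.046841 mol): C 3.501, H 4.001, Cl 1.000
Multiplying each by 2 gives whole numbers: C 7.00, H 8.00, Cl 2.00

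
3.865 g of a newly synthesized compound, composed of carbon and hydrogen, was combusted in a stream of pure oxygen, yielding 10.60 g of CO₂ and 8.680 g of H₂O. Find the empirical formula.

CH4

mol C = 10.60 g CO₂ ÷ 44.009 g/mol = 0.24086 mol
mol H = 2 × 8.680 g H₂O ÷ 18.015 g/mol = 0.96364 mol
Divide by the smallest (0.24086 mol): C 1.000, H 4.001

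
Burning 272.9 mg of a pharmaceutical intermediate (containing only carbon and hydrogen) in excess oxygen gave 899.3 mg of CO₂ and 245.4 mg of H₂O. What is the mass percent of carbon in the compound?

89.94%

mol C = 0.8993 g CO₂ ÷ 44.009 g/mol = 0.020434 mol
mol H = 2 × 0.2454 g H₂O ÷ 18.015 g/mol = 0.027244 mol
mass % C = 0.24544 g ÷ 0.2729 g × 100%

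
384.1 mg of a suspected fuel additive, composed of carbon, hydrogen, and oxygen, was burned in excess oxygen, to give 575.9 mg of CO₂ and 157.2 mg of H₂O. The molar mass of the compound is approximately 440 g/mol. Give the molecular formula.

mol C = 0.5759 g CO₂ ÷ 44.009 g/mol = 0.013086 mol
mol H = 2 × 0.1572 g H₂O ÷ 18.015 g/mol = 0.017452 mol
mass O = 0.3841 − (0.15718 + 0.017592) = 0.20933 g → mol O = 0.20933 ÷ 15.999 = 0.013084 mol
Divide by the smallest (0.013084 mol): C 1.000, H 1.334, O 1.000
Multiplying each by 3 gives whole numbers: C 3.00, H 4.00, O 3.00
Empirical formula: C3H4O3
Empirical-formula mass = 88.06 g/mol; 440 ÷ 88.06 ≈ 5, so the molecular formula is C15H20O15.

C15H20O15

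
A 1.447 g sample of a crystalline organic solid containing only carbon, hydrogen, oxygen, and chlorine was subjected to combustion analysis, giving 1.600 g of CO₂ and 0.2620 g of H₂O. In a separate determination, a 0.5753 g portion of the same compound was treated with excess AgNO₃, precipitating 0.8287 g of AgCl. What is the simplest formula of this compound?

mol C = 1.600 g CO₂ ÷ 44.009 g/mol = 0.036356 mol
mol H = 2 × 0.2620 g H₂O ÷ 18.015 g/mol = 0.029087 mol
From the AgCl data: mol Cl per gram of compound = (0.8287 ÷ 143.318) ÷ 0.5753 = 0.010051 mol/g, so in the 1.447 g combustion sample mol Cl = 0.014544 mol
mass O = 1.447 − (0.43667 + 0.029320 + 0.51557) = 0.46544 g → mol O = 0.46544 ÷ 15.999 = 0.029092 mol
Divide by the smallest (0.014544 mol): C 2.500, H 2.000, Cl 1.000, O 2.000
Multiplying each by 2 gives whole numbers: C 5.00, H 4.00, Cl 2.00, O 4.00

C5H4Cl2O4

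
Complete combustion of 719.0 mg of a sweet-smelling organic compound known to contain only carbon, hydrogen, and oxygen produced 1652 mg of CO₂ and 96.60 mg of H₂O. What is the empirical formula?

C7H2O3

mol C = 1.652 g CO₂ ÷ 44.009 g/mol = 0.037538 mol
mol H = 2 × 0.09660 g H₂O ÷ 18.015 g/mol = 0.010724 mol
mass O = 0.7190 − (0.45087 + 0.010810) = 0.25732 g → mol O = 0.25732 ÷ 15.999 = 0.016084 mol
Divide by the smallest (0.010724 mol): C 3.500, H 1.000, O 1.500
Multiplying each by 2 gives whole numbers: C 7.00, H 2.00, O 3.00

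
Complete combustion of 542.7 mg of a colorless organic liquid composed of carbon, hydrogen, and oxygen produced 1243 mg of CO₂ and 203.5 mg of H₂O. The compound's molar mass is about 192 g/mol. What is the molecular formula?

mol C = 1.243 g CO₂ ÷ 44.009 g/mol = 0.028244 mol
mol H = 2 × 0.2035 g H₂O ÷ 18.015 g/mol = 0.022592 mol
mass O = 0.5427 − (0.33924 + 0.022773) = 0.18069 g → mol O = 0.18069 ÷ 15.999 = 0.011294 mol
Divide by the smallest (0.011294 mol): C 2.501, H 2.000, O 1.000
Multiplying each by 2 gives whole numbers: C 5.00, H 4.00, O 2.00
Empirical formula: C5H4O2
Empirical-formula mass = 96.08 g/mol; 192 ÷ 96.08 ≈ 2, so the molecular formula is C10H8O4.

C10H8O4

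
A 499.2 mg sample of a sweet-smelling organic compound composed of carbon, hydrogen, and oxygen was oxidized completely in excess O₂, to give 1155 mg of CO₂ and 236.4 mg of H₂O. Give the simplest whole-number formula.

mol C = 1.155 g CO₂ ÷ 44.009 g/mol = 0.026245 mol
mol H = 2 × 0.2364 g H₂O ÷ 18.015 g/mol = 0.026245 mol
mass O = 0.4992 − (0.31522 + 0.026455) = 0.15752 g → mol O = 0.15752 ÷ 15.999 = 0.0098457 mol
Divide by the smallest (0.0098457 mol): C 2.666, H 2.666, O 1.000
Multiplying each by 3 gives whole numbers: C 8.00, H 8.00, O 3.00

C8H8O3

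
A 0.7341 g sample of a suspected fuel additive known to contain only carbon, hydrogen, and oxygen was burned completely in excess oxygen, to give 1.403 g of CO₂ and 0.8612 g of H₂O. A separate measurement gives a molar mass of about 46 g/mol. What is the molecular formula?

C2H6O

mol C = 1.403 g CO₂ ÷ 44.009 g/mol = 0.031880 mol
mol H = 2 × 0.8612 g H₂O ÷ 18.015 g/mol = 0.095609 mol
mass O = 0.7341 − (0.38291 + 0.096374) = 0.25482 g → mol O = 0.25482 ÷ 15.999 = 0.015927 mol
Divide by the smallest (0.015927 mol): C 2.002, H 6.003, O 1.000
Empirical formula: C2H6O
Empirical-formula mass = 46.07 g/mol; 46 ÷ 46.07 ≈ 1, so the molecular formula is C2H6O.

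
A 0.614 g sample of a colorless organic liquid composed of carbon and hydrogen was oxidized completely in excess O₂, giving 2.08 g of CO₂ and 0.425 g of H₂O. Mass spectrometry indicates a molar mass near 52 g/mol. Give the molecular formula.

mol C = 2.08 g CO₂ ÷ 44.009 g/mol = 0.04726 mol
mol H = 2 × 0.425 g H₂O ÷ 18.015 g/mol = 0.04718 mol
Divide by the smallest (0.04718 mol): C 1.002, H 1.000
Empirical formula: CH
Empirical-formula mass = 13.02 g/mol; 52 ÷ 13.02 ≈ 4, so the molecular formula is C4H4.

C4H4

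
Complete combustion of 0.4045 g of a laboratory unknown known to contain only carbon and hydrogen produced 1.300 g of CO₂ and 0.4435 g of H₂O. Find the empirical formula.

mol C = 1.300 g CO₂ ÷ 44.009 g/mol = 0.029539 mol
mol H = 2 × 0.4435 g H₂O ÷ 18.015 g/mol = 0.049237 mol
Divide by the smallest (0.029539 mol): C 1.000, H 1.667
Multiplying each by 3 gives whole numbers: C 3.00, H 5.00

C3H5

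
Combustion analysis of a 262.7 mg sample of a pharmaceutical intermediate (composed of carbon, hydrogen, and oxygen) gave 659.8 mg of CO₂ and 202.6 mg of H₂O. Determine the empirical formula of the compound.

C4H6O

mol C = 0.6598 g CO₂ ÷ 44.009 g/mol = 0.014992 mol
mol H = 2 × 0.2026 g H₂O ÷ 18.015 g/mol = 0.022492 mol
mass O = 0.2627 − (0.18007 + 0.022672) = 0.059954 g → mol O = 0.059954 ÷ 15.999 = 0.0037474 mol
Divide by the smallest (0.0037474 mol): C 4.001, H 6.002, O 1.000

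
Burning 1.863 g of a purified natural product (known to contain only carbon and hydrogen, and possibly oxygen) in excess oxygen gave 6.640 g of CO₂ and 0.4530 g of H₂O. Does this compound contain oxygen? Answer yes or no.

mol C = 6.640 g CO₂ ÷ 44.009 g/mol = 0.15088 mol
mol H = 2 × 0.4530 g H₂O ÷ 18.015 g/mol = 0.050291 mol
C and H together account for 1.8629 g — essentially the entire 1.863 g sample — so the compound contains no oxygen.

no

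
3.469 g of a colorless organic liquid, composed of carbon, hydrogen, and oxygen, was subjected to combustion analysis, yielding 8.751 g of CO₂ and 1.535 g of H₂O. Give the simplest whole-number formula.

mol C = 8.751 g CO₂ ÷ 44.009 g/mol = 0.19885 mol
mol H = 2 × 1.535 g H₂O ÷ 18.015 g/mol = 0.17041 mol
mass O = 3.469 − (2.3883 + 0.17178) = 0.90889 g → mol O = 0.90889 ÷ 15.999 = 0.056809 mol
Divide by the smallest (0.056809 mol): C 3.500, H 3.000, O 1.000
Multiplying each by 2 gives whole numbers: C 7.00, H 6.00, O 2.00

C7H6O2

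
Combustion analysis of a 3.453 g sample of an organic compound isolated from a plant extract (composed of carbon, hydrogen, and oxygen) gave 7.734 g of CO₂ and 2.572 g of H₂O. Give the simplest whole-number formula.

C8H13O3

mol C = 7.734 g CO₂ ÷ 44.009 g/mol = 0.17574 mol
mol H = 2 × 2.572 g H₂O ÷ 18.015 g/mol = 0.28554 mol
mass O = 3.453 − (2.1108 + 0.28782) = 1.0544 g → mol O = 1.0544 ÷ 15.999 = 0.065904 mol
Divide by the smallest (0.065904 mol): C 2.667, H 4.333, O 1.000
Multiplying each by 3 gives whole numbers: C 8.00, H 13.00, O 3.00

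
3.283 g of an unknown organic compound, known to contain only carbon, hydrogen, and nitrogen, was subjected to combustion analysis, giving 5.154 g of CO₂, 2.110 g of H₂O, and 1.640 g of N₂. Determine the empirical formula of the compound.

CH2N

mol C = 5.154 g CO₂ ÷ 44.009 g/mol = 0.11711 mol
mol H = 2 × 2.110 g H₂O ÷ 18.015 g/mol = 0.23425 mol
mol N = 2 × 1.640 g N₂ ÷ 28.014 g/mol = 0.11708 mol
Divide by the smallest (0.11708 mol): C 1.000, H 2.001, N 1.000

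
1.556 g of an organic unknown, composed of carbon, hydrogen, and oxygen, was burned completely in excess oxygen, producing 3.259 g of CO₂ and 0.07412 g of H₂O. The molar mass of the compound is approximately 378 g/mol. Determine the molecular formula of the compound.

C18H2O10

mol C = 3.259 g CO₂ ÷ 44.009 g/mol = 0.074053 mol
mol H = 2 × 0.07412 g H₂O ÷ 18.015 g/mol = 0.0082287 mol
mass O = 1.556 − (0.88945 + 0.0082945) = 0.65825 g → mol O = 0.65825 ÷ 15.999 = 0.041143 mol
Divide by the smallest (0.0082287 mol): C 8.999, H 1.000, O 5.000
Empirical formula: C9HO5
Empirical-formula mass = 189.10 g/mol; 378 ÷ 189.10 ≈ 2, so the molecular formula is C18H2O10.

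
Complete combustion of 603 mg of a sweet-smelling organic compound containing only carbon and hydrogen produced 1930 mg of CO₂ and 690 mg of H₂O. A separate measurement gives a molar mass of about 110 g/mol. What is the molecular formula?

C8H14

mol C = 1.93 g CO₂ ÷ 44.009 g/mol = 0.04385 mol
mol H = 2 × 0.690 g H₂O ÷ 18.015 g/mol = 0.07660 mol
Divide by the smallest (0.04385 mol): C 1.000, H 1.747
Multiplying each by 4 gives whole numbers: C 4.00, H 6.99
Empirical formula: C4H7
Empirical-formula mass = 55.10 g/mol; 110 ÷ 55.10 ≈ 2, so the molecular formula is C8H14.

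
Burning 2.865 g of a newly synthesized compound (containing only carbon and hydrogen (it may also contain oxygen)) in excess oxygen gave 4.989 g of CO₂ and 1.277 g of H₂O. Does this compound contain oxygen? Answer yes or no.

yes

mol C = 4.989 g CO₂ ÷ 44.009 g/mol = 0.11336 mol
mol H = 2 × 1.277 g H₂O ÷ 18.015 g/mol = 0.14177 mol
C and H account for only 1.5045 g of the 2.865 g sample; the remaining 1.3605 g must be oxygen.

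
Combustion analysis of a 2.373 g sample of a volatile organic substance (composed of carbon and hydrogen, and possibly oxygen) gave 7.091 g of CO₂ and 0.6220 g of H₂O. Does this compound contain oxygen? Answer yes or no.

yes

mol C = 7.091 g CO₂ ÷ 44.009 g/mol = 0.16113 mol
mol H = 2 × 0.6220 g H₂O ÷ 18.015 g/mol = 0.069054 mol
C and H account for only 2.0049 g of the 2.373 g sample; the remaining 0.36811 g must be oxygen.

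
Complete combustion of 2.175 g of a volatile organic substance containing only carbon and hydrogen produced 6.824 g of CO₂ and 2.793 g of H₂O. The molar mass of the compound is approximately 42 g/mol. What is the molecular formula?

C3H6

mol C = 6.824 g CO₂ ÷ 44.009 g/mol = 0.15506 mol
mol H = 2 × 2.793 g H₂O ÷ 18.015 g/mol = 0.31007 mol
Divide by the smallest (0.15506 mol): C 1.000, H 2.000
Empirical formula: CH2
Empirical-formula mass = 14.03 g/mol; 42 ÷ 14.03 ≈ 3, so the molecular formula is C3H6.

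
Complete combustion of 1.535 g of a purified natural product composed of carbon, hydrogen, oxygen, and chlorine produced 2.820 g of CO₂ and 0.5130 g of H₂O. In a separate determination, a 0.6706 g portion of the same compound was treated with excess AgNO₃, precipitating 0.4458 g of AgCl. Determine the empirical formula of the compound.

mol C = 2.820 g CO₂ ÷ 44.009 g/mol = 0.064078 mol
mol H = 2 × 0.5130 g H₂O ÷ 18.015 g/mol = 0.056953 mol
From the AgCl data: mol Cl per gram of compound = (0.4458 ÷ 143.318) ÷ 0.6706 = 0.0046385 mol/g, so in the 1.535 g combustion sample mol Cl = 0.0071201 mol
mass O = 1.535 − (0.76964 + 0.057408 + 0.25241) = 0.45555 g → mol O = 0.45555 ÷ 15.999 = 0.028473 mol
Divide by the smallest (0.0071201 mol): C 9.000, H 7.999, Cl 1.000, O 3.999

C9H8ClO4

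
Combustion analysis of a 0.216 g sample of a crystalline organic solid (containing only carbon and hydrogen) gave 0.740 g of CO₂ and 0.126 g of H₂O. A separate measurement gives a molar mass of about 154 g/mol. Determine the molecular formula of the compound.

C12H10

mol C = 0.740 g CO₂ ÷ 44.009 g/mol = 0.01681 mol
mol H = 2 × 0.126 g H₂O ÷ 18.015 g/mol = 0.01399 mol
Divide by the smallest (0.01399 mol): C 1.202, H 1.000
Multiplying each by 5 gives whole numbers: C 6.01, H 5.00
Empirical formula: C6H5
Empirical-formula mass = 77.11 g/mol; 154 ÷ 77.11 ≈ 2, so the molecular formula is C12H10.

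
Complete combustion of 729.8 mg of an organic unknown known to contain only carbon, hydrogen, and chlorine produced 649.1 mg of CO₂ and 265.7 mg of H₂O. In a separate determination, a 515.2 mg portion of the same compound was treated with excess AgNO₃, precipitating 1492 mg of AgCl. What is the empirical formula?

CH2Cl

mol C = 0.6491 g CO₂ ÷ 44.009 g/mol = 0.014749 mol
mol H = 2 × 0.2657 g H₂O ÷ 18.015 g/mol = 0.029498 mol
From the AgCl data: mol Cl per gram of compound = (1.492 ÷ 143.318) ÷ 0.5152 = 0.020207 mol/g, so in the 0.7298 g combustion sample mol Cl = 0.014747 mol
Divide by the smallest (0.014747 mol): C 1.000, H 2.000, Cl 1.000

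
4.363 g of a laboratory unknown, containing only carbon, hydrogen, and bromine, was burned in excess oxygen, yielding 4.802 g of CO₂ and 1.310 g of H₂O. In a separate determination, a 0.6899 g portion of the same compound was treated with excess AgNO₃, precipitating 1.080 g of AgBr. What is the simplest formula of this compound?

mol C = 4.802 g CO₂ ÷ 44.009 g/mol = 0.10911 mol
mol H = 2 × 1.310 g H₂O ÷ 18.015 g/mol = 0.14543 mol
From the AgBr data: mol Br per gram of compound = (1.080 ÷ 187.772) ÷ 0.6899 = 0.0083369 mol/g, so in the 4.363 g combustion sample mol Br = 0.036374 mol
Divide by the smallest (0.036374 mol): C 3.000, H 3.998, Br 1.000

C3H4Br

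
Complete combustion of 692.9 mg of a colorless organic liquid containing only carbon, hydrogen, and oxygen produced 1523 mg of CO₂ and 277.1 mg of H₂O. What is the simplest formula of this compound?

C9H8O4

mol C = 1.523 g CO₂ ÷ 44.009 g/mol = 0.034607 mol
mol H = 2 × 0.2771 g H₂O ÷ 18.015 g/mol = 0.030763 mol
mass O = 0.6929 − (0.41566 + 0.031009) = 0.24623 g → mol O = 0.24623 ÷ 15.999 = 0.015390 mol
Divide by the smallest (0.015390 mol): C 2.249, H 1.999, O 1.000
Multiplying each by 4 gives whole numbers: C 8.99, H 8.00, O 4.00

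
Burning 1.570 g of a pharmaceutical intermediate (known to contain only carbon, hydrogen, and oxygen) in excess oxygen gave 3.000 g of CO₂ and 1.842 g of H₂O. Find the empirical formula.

C2H6O

mol C = 3.000 g CO₂ ÷ 44.009 g/mol = 0.068168 mol
mol H = 2 × 1.842 g H₂O ÷ 18.015 g/mol = 0.20450 mol
mass O = 1.570 − (0.81876 + 0.20613) = 0.54510 g → mol O = 0.54510 ÷ 15.999 = 0.034071 mol
Divide by the smallest (0.034071 mol): C 2.001, H 6.002, O 1.000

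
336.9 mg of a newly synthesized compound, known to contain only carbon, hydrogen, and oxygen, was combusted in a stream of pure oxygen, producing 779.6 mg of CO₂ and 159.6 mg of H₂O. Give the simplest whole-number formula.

mol C = 0.7796 g CO₂ ÷ 44.009 g/mol = 0.017715 mol
mol H = 2 × 0.1596 g H₂O ÷ 18.015 g/mol = 0.017719 mol
mass O = 0.3369 − (0.21277 + 0.017860) = 0.10627 g → mol O = 0.10627 ÷ 15.999 = 0.0066423 mol
Divide by the smallest (0.0066423 mol): C 2.667, H 2.668, O 1.000
Multiplying each by 3 gives whole numbers: C 8.00, H 8.00, O 3.00

C8H8O3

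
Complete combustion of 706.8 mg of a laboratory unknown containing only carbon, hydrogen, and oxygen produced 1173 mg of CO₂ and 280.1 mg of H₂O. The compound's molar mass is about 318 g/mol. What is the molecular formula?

C12H14O10

mol C = 1.173 g CO₂ ÷ 44.009 g/mol = 0.026654 mol
mol H = 2 × 0.2801 g H₂O ÷ 18.015 g/mol = 0.031096 mol
mass O = 0.7068 − (0.32014 + 0.031345) = 0.35532 g → mol O = 0.35532 ÷ 15.999 = 0.022209 mol
Divide by the smallest (0.022209 mol): C 1.200, H 1.400, O 1.000
Multiplying each by 5 gives whole numbers: C 6.00, H 7.00, O 5.00
Empirical formula: C6H7O5
Empirical-formula mass = 159.12 g/mol; 318 ÷ 159.12 ≈ 2, so the molecular formula is C12H14O10.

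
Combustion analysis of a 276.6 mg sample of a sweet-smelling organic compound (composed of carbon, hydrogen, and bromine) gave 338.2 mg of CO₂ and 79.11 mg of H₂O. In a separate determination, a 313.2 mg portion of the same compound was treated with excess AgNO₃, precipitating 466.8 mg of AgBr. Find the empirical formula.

C7H8Br2

mol C = 0.3382 g CO₂ ÷ 44.009 g/mol = 0.0076848 mol
mol H = 2 × 0.07911 g H₂O ÷ 18.015 g/mol = 0.0087827 mol
From the AgBr data: mol Br per gram of compound = (0.4668 ÷ 187.772) ÷ 0.3132 = 0.0079374 mol/g, so in the 0.2766 g combustion sample mol Br = 0.0021955 mol
Divide by the smallest (0.0021955 mol): C 3.500, H 4.000, Br 1.000
Multiplying each by 2 gives whole numbers: C 7.00, H 8.00, Br 2.00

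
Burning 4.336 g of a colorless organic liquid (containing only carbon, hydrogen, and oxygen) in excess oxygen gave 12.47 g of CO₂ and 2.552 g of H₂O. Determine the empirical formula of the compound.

mol C = 12.47 g CO₂ ÷ 44.009 g/mol = 0.28335 mol
mol H = 2 × 2.552 g H₂O ÷ 18.015 g/mol = 0.28332 mol
mass O = 4.336 − (3.4033 + 0.28559) = 0.64708 g → mol O = 0.64708 ÷ 15.999 = 0.040445 mol
Divide by the smallest (0.040445 mol): C 7.006, H 7.005, O 1.000

C7H7O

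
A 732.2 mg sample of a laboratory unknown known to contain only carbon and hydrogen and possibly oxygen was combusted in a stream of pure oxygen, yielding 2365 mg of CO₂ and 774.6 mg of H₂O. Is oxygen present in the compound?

no

mol C = 2.365 g CO₂ ÷ 44.009 g/mol = 0.053739 mol
mol H = 2 × 0.7746 g H₂O ÷ 18.015 g/mol = 0.085995 mol
C and H together account for 0.73214 g — essentially the entire 0.7322 g sample — so the compound contains no oxygen.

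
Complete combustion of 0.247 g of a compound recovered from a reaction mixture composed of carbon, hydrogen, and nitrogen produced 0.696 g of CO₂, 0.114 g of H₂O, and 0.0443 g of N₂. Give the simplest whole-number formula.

C5H4N

mol C = 0.696 g CO₂ ÷ 44.009 g/mol = 0.01581 mol
mol H = 2 × 0.114 g H₂O ÷ 18.015 g/mol = 0.01266 mol
mol N = 2 × 0.0443 g N₂ ÷ 28.014 g/mol = 0.003163 mol
Divide by the smallest (0.003163 mol): C 5.000, H 4.002, N 1.000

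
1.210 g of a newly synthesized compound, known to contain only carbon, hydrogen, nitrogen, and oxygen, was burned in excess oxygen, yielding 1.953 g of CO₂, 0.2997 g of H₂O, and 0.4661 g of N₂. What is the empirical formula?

mol C = 1.953 g CO₂ ÷ 44.009 g/mol = 0.044377 mol
mol H = 2 × 0.2997 g H₂O ÷ 18.015 g/mol = 0.033272 mol
mol N = 2 × 0.4661 g N₂ ÷ 28.014 g/mol = 0.033276 mol
mass O = 1.210 − (0.53302 + 0.033538 + 0.46610) = 0.17735 g → mol O = 0.17735 ÷ 15.999 = 0.011085 mol
Divide by the smallest (0.011085 mol): C 4.003, H 3.002, N 3.002, O 1.000

C4H3N3O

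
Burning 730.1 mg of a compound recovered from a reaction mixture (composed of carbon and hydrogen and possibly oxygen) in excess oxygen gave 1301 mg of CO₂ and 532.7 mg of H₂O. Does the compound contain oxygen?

yes

mol C = 1.301 g CO₂ ÷ 44.009 g/mol = 0.029562 mol
mol H = 2 × 0.5327 g H₂O ÷ 18.015 g/mol = 0.059140 mol
C and H account for only 0.41468 g of the 0.7301 g sample; the remaining 0.31542 g must be oxygen.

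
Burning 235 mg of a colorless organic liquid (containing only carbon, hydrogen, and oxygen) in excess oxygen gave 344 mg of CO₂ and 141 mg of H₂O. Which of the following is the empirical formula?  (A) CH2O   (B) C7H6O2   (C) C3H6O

mol C = 0.344 g CO₂ ÷ 44.009 g/mol = 0.007817 mol
mol H = 2 × 0.141 g H₂O ÷ 18.015 g/mol = 0.01565 mol
mass O = 0.235 − (0.09388 + 0.01578) = 0.1253 g → mol O = 0.1253 ÷ 15.999 = 0.007834 mol
Divide by the smallest (0.007817 mol): C 1.000, H 2.003, O 1.002

(A) CH2O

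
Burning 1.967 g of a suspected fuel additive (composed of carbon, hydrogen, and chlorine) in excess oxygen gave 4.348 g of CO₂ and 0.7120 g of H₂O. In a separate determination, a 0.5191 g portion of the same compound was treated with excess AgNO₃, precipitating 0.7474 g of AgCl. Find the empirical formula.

C5H4Cl

mol C = 4.348 g CO₂ ÷ 44.009 g/mol = 0.098798 mol
mol H = 2 × 0.7120 g H₂O ÷ 18.015 g/mol = 0.079045 mol
From the AgCl data: mol Cl per gram of compound = (0.7474 ÷ 143.318) ÷ 0.5191 = 0.010046 mol/g, so in the 1.967 g combustion sample mol Cl = 0.019761 mol
Divide by the smallest (0.019761 mol): C 5.000, H 4.000, Cl 1.000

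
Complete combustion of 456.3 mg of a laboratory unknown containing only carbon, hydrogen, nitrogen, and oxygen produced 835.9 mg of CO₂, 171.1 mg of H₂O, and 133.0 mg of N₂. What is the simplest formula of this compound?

mol C = 0.8359 g CO₂ ÷ 44.009 g/mol = 0.018994 mol
mol H = 2 × 0.1711 g H₂O ÷ 18.015 g/mol = 0.018995 mol
mol N = 2 × 0.1330 g N₂ ÷ 28.014 g/mol = 0.0094953 mol
mass O = 0.4563 − (0.22814 + 0.019147 + 0.13300) = 0.076018 g → mol O = 0.076018 ÷ 15.999 = 0.0047514 mol
Divide by the smallest (0.0047514 mol): C 3.998, H 3.998, N 1.998, O 1.000

C4H4N2O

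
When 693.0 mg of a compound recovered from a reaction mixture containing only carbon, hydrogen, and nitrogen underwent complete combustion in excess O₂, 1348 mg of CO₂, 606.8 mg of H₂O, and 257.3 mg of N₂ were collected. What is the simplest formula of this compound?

mol C = 1.348 g CO₂ ÷ 44.009 g/mol = 0.030630 mol
mol H = 2 × 0.6068 g H₂O ÷ 18.015 g/mol = 0.067366 mol
mol N = 2 × 0.2573 g N₂ ÷ 28.014 g/mol = 0.018369 mol
Divide by the smallest (0.018369 mol): C 1.667, H 3.667, N 1.000
Multiplying each by 3 gives whole numbers: C 5.00, H 11.00, N 3.00

C5H11N3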